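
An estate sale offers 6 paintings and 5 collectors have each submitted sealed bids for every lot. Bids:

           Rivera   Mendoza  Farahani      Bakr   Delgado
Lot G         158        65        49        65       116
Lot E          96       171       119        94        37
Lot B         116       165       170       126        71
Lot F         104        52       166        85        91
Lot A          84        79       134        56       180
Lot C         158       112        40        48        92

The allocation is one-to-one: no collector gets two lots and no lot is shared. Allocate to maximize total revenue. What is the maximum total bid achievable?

Max total: $801

Optimal: Rivera→Lot G ($158), Mendoza→Lot E ($171), Farahani→Lot F ($166), Bakr→Lot B ($126), Delgado→Lot A ($180) — total 158+171+166+126+180 = $801.
Row-greedy (each collector in turn takes its best remaining lot) gives $764, worse by 37.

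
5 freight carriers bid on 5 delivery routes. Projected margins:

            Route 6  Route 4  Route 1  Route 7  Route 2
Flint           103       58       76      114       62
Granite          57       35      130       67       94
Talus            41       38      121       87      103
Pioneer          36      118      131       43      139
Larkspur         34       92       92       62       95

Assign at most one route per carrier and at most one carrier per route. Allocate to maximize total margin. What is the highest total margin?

Treat this as an assignment problem: match each carrier to one route.
Optimal: Flint→Route 6 ($103k), Granite→Route 1 ($130k), Talus→Route 7 ($87k), Pioneer→Route 2 ($139k), Larkspur→Route 4 ($92k) — total 103+130+87+139+92 = $551k.
Column-greedy (each route in turn goes to its best remaining carrier) gives $533k, worse by 18.
Next-best assignment: Flint→Route 6, Granite→Route 1, Talus→Route 7, Pioneer→Route 4, Larkspur→Route 2 = $533k.
Swapping Granite↔Flint (Granite→Route 6 $57k, Flint→Route 1 $76k) loses 100.
Every other assignment is strictly worse.

Maximum total: $551k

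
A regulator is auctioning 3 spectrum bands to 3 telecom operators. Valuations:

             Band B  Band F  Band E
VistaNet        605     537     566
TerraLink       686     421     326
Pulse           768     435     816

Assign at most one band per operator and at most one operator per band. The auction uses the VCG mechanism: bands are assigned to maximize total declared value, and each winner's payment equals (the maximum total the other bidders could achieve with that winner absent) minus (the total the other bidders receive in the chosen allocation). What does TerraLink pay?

TerraLink pays $68M.

Efficient allocation: VistaNet→Band F ($537M), TerraLink→Band B ($686M), Pulse→Band E ($816M); total welfare W = $2039M.
TerraLink receives Band B at value $686M, so the others get W − 686 = $1353M.
Without TerraLink: best allocation of the remaining 2 bidders over all 3 bands is VistaNet→Band B ($605M), Pulse→Band E ($816M), total $1421M.
VCG payment = (others' best without TerraLink) − (others' welfare with TerraLink) = 1421 − 1353 = $68M.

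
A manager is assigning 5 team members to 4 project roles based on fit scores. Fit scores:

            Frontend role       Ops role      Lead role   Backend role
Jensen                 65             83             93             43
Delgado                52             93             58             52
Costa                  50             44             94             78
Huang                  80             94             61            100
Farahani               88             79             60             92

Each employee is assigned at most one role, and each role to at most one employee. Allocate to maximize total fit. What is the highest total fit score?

Optimal: Farahani→Frontend role (88 pts), Delgado→Ops role (93 pts), Costa→Lead role (94 pts), Huang→Backend role (100 pts) — total 88+93+94+100 = 375 pts.
Row-greedy (each employee in turn takes its best remaining role) gives 344 pts, worse by 31.
Every other assignment is strictly worse.

Maximum total: 375 pts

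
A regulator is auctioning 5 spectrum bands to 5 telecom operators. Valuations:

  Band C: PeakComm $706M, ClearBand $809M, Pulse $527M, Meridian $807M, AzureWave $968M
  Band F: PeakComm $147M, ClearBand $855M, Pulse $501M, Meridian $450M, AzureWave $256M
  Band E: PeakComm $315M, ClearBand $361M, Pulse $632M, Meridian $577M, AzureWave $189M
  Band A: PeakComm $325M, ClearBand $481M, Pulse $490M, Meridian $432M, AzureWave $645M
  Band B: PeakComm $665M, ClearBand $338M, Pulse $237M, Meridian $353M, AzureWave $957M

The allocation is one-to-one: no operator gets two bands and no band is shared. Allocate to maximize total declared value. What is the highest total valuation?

Optimal: PeakComm→Band B ($665M), ClearBand→Band F ($855M), Pulse→Band E ($632M), Meridian→Band C ($807M), AzureWave→Band A ($645M) — total 665+855+632+807+645 = $3604M.
Column-greedy (each band in turn goes to its best remaining operator) gives $3552M, worse by 52.
Next-best assignment: PeakComm→Band C, ClearBand→Band F, Pulse→Band A, Meridian→Band E, AzureWave→Band B = $3585M.

Max total: $3604M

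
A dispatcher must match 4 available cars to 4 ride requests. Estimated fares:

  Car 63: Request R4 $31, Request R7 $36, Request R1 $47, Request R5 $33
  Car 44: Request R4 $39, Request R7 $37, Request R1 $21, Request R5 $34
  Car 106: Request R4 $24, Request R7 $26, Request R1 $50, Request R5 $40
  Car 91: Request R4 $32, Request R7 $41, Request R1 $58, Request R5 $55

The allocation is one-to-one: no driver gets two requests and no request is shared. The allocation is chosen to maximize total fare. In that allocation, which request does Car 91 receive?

Optimal: Car 63→Request R7 ($36), Car 44→Request R4 ($39), Car 106→Request R1 ($50), Car 91→Request R5 ($55) — total 36+39+50+55 = $180.
Column-greedy (each request in turn goes to its best remaining driver) gives $163, worse by 17.
Every other assignment is strictly worse.
Car 91's own top request is Request R1 ($58), but forcing Car 91→Request R1 and reassigning the rest optimally gives only $173 — worse by 7.

Car 91 receives Request R5.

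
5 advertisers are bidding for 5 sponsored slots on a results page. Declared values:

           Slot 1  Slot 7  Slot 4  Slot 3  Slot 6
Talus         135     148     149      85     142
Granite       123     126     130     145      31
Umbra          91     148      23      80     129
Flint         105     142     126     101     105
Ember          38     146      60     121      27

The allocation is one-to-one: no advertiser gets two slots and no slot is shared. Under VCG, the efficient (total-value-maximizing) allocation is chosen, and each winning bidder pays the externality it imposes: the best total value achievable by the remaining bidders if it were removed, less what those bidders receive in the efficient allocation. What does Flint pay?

Efficient allocation: Talus→Slot 1 ($135), Granite→Slot 3 ($145), Umbra→Slot 6 ($129), Flint→Slot 4 ($126), Ember→Slot 7 ($146); total welfare W = $681.
Flint receives Slot 4 at value $126, so the others get W − 126 = $555.
Without Flint: best allocation of the remaining 4 bidders over all 5 slots is Talus→Slot 4 ($149), Granite→Slot 3 ($145), Umbra→Slot 6 ($129), Ember→Slot 7 ($146), total $569.
VCG payment = (others' best without Flint) − (others' welfare with Flint) = 569 − 555 = $14.

Flint pays $14.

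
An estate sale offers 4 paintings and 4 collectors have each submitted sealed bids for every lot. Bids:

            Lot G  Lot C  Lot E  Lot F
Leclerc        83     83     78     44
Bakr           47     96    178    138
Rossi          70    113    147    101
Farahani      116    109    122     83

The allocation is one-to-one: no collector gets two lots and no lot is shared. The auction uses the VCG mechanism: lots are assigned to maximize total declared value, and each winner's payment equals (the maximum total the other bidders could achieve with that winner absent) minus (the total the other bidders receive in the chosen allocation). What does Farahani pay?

Efficient allocation: Leclerc→Lot C ($83), Bakr→Lot F ($138), Rossi→Lot E ($147), Farahani→Lot G ($116); total welfare W = $484.
Farahani receives Lot G at value $116, so the others get W − 116 = $368.
Without Farahani: best allocation of the remaining 3 bidders over all 4 lots is Leclerc→Lot G ($83), Bakr→Lot E ($178), Rossi→Lot C ($113), total $374.
VCG payment = (others' best without Farahani) − (others' welfare with Farahani) = 374 − 368 = $6.

Farahani pays $6.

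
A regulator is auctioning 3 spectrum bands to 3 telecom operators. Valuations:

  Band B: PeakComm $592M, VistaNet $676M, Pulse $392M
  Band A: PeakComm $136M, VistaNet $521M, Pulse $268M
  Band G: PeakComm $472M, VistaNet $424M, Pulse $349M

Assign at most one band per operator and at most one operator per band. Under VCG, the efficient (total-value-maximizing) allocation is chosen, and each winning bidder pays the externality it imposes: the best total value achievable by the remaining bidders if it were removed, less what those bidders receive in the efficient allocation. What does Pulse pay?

Efficient allocation: PeakComm→Band B ($592M), VistaNet→Band A ($521M), Pulse→Band G ($349M); total welfare W = $1462M.
Pulse receives Band G at value $349M, so the others get W − 349 = $1113M.
Without Pulse: best allocation of the remaining 2 bidders over all 3 bands is PeakComm→Band G ($472M), VistaNet→Band B ($676M), total $1148M.
VCG payment = (others' best without Pulse) − (others' welfare with Pulse) = 1148 − 1113 = $35M.

Pulse pays $35M.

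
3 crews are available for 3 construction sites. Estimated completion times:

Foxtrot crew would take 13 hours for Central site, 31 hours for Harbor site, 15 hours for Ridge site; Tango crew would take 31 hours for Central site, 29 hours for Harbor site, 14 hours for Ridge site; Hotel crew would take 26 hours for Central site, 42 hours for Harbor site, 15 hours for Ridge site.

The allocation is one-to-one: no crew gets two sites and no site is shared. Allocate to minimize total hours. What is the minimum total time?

Minimum total: 57 hours

Optimal: Foxtrot crew→Central site (13 hours), Tango crew→Harbor site (29 hours), Hotel crew→Ridge site (15 hours) — total 13+29+15 = 57 hours.
Min-entry greedy (repeatedly take the single cheapest remaining cell) gives 69 hours, worse by 12.
Next-best assignment: Foxtrot crew→Central site, Tango crew→Ridge site, Hotel crew→Harbor site = 69 hours.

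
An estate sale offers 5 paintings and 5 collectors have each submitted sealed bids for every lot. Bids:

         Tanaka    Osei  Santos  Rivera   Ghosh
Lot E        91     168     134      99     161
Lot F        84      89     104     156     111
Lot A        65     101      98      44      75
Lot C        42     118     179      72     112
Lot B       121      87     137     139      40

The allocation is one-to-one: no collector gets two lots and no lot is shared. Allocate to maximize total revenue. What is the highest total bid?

Optimal: Tanaka→Lot B ($121), Osei→Lot A ($101), Santos→Lot C ($179), Rivera→Lot F ($156), Ghosh→Lot E ($161) — total 121+101+179+156+161 = $718.
Max-entry greedy (repeatedly take the single best remaining cell) gives $699, worse by 19.
Next-best assignment: Tanaka→Lot B, Osei→Lot E, Santos→Lot C, Rivera→Lot F, Ghosh→Lot A = $699.

Maximum total: $718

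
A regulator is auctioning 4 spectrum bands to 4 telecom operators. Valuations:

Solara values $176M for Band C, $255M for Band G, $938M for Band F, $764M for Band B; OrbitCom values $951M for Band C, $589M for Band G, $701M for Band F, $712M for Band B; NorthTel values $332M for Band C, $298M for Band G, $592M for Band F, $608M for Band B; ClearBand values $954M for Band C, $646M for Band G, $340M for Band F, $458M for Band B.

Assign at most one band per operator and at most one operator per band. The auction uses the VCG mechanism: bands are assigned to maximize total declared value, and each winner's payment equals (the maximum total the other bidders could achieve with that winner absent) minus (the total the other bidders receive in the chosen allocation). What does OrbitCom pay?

OrbitCom pays $308M.

Efficient allocation: Solara→Band F ($938M), OrbitCom→Band C ($951M), NorthTel→Band B ($608M), ClearBand→Band G ($646M); total welfare W = $3143M.
OrbitCom receives Band C at value $951M, so the others get W − 951 = $2192M.
Without OrbitCom: best allocation of the remaining 3 bidders over all 4 bands is Solara→Band F ($938M), NorthTel→Band B ($608M), ClearBand→Band C ($954M), total $2500M.
VCG payment = (others' best without OrbitCom) − (others' welfare with OrbitCom) = 2500 − 2192 = $308M.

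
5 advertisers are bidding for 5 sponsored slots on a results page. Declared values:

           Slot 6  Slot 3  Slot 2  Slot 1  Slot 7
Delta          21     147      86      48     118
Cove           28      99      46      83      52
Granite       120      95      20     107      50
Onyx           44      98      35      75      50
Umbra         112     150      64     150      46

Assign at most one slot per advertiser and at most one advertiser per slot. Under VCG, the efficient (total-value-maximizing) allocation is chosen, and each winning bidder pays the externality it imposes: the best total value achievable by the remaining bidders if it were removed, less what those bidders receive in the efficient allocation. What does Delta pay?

Delta pays $6.

Efficient allocation: Delta→Slot 7 ($118), Cove→Slot 2 ($46), Granite→Slot 6 ($120), Onyx→Slot 3 ($98), Umbra→Slot 1 ($150); total welfare W = $532.
Delta receives Slot 7 at value $118, so the others get W − 118 = $414.
Without Delta: best allocation of the remaining 4 bidders over all 5 slots is Cove→Slot 7 ($52), Granite→Slot 6 ($120), Onyx→Slot 3 ($98), Umbra→Slot 1 ($150), total $420.
VCG payment = (others' best without Delta) − (others' welfare with Delta) = 420 − 414 = $6.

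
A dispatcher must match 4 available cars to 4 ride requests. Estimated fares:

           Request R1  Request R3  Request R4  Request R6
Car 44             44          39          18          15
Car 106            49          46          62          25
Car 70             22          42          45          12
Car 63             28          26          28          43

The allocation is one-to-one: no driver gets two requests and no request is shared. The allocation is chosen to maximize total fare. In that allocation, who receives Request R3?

Optimal: Car 44→Request R1 ($44), Car 106→Request R4 ($62), Car 70→Request R3 ($42), Car 63→Request R6 ($43) — total 44+62+42+43 = $191.
Column-greedy (each request in turn goes to its best remaining driver) gives $134, worse by 57.
Car 70's own top request is Request R4 ($45), but forcing Car 70→Request R4 and reassigning the rest optimally gives only $178 — worse by 13.

Car 70 receives Request R3.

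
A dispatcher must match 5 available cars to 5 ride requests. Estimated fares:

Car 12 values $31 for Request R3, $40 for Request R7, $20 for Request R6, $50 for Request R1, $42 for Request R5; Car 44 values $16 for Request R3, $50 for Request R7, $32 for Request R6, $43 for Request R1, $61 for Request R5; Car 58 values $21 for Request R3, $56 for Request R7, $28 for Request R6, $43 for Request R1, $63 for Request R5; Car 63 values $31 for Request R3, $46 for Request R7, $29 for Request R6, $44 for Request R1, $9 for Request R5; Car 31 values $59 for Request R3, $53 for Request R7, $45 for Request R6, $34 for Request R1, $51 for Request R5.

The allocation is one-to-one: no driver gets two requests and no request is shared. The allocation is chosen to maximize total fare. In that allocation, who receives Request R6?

Optimal: Car 12→Request R1 ($50), Car 44→Request R5 ($61), Car 58→Request R7 ($56), Car 63→Request R6 ($29), Car 31→Request R3 ($59) — total 50+61+56+29+59 = $255.
Swapping Car 63↔Car 12 (Car 63→Request R1 $44, Car 12→Request R6 $20) loses 15.
Checked against all permutations: $255 is optimal.
Car 63's own top request is Request R7 ($46), but forcing Car 63→Request R7 and reassigning the rest optimally gives only $250 — worse by 5.

Car 63 receives Request R6.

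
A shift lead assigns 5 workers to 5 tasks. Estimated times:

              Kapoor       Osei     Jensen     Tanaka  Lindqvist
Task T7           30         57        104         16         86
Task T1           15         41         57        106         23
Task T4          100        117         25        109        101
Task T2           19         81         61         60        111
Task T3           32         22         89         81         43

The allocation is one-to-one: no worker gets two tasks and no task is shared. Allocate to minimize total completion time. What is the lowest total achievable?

Optimal: Kapoor→Task T2 (19 min), Osei→Task T3 (22 min), Jensen→Task T4 (25 min), Tanaka→Task T7 (16 min), Lindqvist→Task T1 (23 min) — total 19+22+25+16+23 = 105 min.
Row-greedy (each worker in turn takes its cheapest remaining task) gives 189 min, worse by 84.
Next-best assignment: Kapoor→Task T2, Osei→Task T1, Jensen→Task T4, Tanaka→Task T7, Lindqvist→Task T3 = 144 min.
Swapping Jensen↔Kapoor (Jensen→Task T2 61 min, Kapoor→Task T4 100 min) adds 117.
Checked against all permutations: 105 min is optimal.

Minimum total: 105 min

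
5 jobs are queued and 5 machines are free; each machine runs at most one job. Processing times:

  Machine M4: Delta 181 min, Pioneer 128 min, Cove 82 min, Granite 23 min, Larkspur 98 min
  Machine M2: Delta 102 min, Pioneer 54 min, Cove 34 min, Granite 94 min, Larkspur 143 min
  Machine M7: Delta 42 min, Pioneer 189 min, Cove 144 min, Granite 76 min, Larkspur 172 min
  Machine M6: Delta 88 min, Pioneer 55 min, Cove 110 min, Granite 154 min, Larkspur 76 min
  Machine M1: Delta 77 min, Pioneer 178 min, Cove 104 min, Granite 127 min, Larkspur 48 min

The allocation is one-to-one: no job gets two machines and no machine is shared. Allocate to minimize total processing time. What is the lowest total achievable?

Minimum total: 202 min

Optimal: Delta→Machine M7 (42 min), Pioneer→Machine M6 (55 min), Cove→Machine M2 (34 min), Granite→Machine M4 (23 min), Larkspur→Machine M1 (48 min) — total 42+55+34+23+48 = 202 min.
Row-greedy (each job in turn takes its cheapest remaining machine) gives 381 min, worse by 179.
Next-best assignment: Delta→Machine M7, Pioneer→Machine M2, Cove→Machine M6, Granite→Machine M4, Larkspur→Machine M1 = 277 min.
No other one-to-one assignment undercuts 202 min.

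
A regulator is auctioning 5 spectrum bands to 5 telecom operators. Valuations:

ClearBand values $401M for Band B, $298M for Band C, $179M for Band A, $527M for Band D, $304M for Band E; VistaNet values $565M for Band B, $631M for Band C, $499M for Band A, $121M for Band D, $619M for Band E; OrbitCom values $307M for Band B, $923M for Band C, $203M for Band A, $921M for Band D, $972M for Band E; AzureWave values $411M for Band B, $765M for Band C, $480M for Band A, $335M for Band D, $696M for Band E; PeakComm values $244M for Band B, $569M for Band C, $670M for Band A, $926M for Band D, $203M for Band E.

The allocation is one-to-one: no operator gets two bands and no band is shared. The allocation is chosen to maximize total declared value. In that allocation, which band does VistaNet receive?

Optimal: ClearBand→Band B ($401M), VistaNet→Band A ($499M), OrbitCom→Band E ($972M), AzureWave→Band C ($765M), PeakComm→Band D ($926M) — total 401+499+972+765+926 = $3563M.
Max-entry greedy (repeatedly take the single best remaining cell) gives $3407M, worse by 156.
Swapping VistaNet↔PeakComm (VistaNet→Band D $121M, PeakComm→Band A $670M) loses 634.
VistaNet's own top band is Band C ($631M), but forcing VistaNet→Band C and reassigning the rest optimally gives only $3410M — worse by 153.

VistaNet receives Band A.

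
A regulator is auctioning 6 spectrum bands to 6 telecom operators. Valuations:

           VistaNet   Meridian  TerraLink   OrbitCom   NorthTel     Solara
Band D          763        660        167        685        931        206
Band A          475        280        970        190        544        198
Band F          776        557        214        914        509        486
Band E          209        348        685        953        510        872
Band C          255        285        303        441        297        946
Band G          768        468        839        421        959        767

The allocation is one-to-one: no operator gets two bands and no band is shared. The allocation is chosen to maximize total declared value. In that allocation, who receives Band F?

VistaNet receives Band F.

Optimal: VistaNet→Band F ($776M), Meridian→Band D ($660M), TerraLink→Band A ($970M), OrbitCom→Band E ($953M), NorthTel→Band G ($959M), Solara→Band C ($946M) — total 776+660+970+953+959+946 = $5264M.
Column-greedy (each band in turn goes to its best remaining operator) gives $4740M, worse by 524.
Next-best assignment: VistaNet→Band D, Meridian→Band F, TerraLink→Band A, OrbitCom→Band E, NorthTel→Band G, Solara→Band C = $5148M.
Swapping Solara↔NorthTel (Solara→Band G $767M, NorthTel→Band C $297M) loses 841.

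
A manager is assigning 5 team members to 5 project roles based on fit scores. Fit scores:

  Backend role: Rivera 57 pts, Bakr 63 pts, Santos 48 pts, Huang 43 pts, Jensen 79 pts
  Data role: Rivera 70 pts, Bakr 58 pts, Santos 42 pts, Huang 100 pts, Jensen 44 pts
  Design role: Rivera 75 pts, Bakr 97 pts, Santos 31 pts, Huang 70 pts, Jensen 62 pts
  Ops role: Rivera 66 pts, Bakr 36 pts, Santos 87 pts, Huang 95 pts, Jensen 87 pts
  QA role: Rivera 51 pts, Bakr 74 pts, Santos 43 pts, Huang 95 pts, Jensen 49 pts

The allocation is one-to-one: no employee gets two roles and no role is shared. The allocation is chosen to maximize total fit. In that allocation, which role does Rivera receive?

Optimal: Rivera→Data role (70 pts), Bakr→Design role (97 pts), Santos→Ops role (87 pts), Huang→QA role (95 pts), Jensen→Backend role (79 pts) — total 70+97+87+95+79 = 428 pts.
Row-greedy (each employee in turn takes its best remaining role) gives 415 pts, worse by 13.
Swapping Rivera↔Jensen (Rivera→Backend role 57 pts, Jensen→Data role 44 pts) loses 48.
Rivera's own top role is Design role (75 pts), but forcing Rivera→Design role and reassigning the rest optimally gives only 415 pts — worse by 13.

Rivera receives Data role.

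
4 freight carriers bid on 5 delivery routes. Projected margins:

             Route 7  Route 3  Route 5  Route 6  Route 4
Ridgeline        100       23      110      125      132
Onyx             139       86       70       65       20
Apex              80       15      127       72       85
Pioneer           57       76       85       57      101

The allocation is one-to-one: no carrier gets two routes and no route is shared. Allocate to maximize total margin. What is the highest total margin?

Maximum total: $492k

Optimal: Ridgeline→Route 6 ($125k), Onyx→Route 7 ($139k), Apex→Route 5 ($127k), Pioneer→Route 4 ($101k) — total 125+139+127+101 = $492k.
Row-greedy (each carrier in turn takes its best remaining route) gives $474k, worse by 18.
Next-best assignment: Ridgeline→Route 4, Onyx→Route 7, Apex→Route 5, Pioneer→Route 3 = $474k.
Swapping Ridgeline↔Apex (Ridgeline→Route 5 $110k, Apex→Route 6 $72k) loses 70.
Checked against all permutations: $492k is optimal.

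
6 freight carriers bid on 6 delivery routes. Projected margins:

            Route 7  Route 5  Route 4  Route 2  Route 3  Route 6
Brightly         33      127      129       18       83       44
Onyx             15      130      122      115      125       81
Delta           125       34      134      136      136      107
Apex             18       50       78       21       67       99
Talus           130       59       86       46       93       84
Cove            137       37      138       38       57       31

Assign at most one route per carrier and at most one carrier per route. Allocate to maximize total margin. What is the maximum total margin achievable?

Max total: $755k

Optimal: Brightly→Route 5 ($127k), Onyx→Route 3 ($125k), Delta→Route 2 ($136k), Apex→Route 6 ($99k), Talus→Route 7 ($130k), Cove→Route 4 ($138k) — total 127+125+136+99+130+138 = $755k.
Column-greedy (each route in turn goes to its best remaining carrier) gives $629k, worse by 126.
Next-best assignment: Brightly→Route 5, Onyx→Route 2, Delta→Route 3, Apex→Route 6, Talus→Route 7, Cove→Route 4 = $745k.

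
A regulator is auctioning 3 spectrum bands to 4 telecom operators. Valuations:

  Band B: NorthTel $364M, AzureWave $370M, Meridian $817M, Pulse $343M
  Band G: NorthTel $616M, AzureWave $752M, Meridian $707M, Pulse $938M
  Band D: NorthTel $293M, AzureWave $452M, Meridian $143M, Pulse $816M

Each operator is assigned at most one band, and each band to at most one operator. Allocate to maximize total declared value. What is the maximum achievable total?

Maximum total: $2385M

Optimal: Meridian→Band B ($817M), AzureWave→Band G ($752M), Pulse→Band D ($816M) — total 817+752+816 = $2385M.
Max-entry greedy (repeatedly take the single best remaining cell) gives $2207M, worse by 178.
Checked against all permutations: $2385M is optimal.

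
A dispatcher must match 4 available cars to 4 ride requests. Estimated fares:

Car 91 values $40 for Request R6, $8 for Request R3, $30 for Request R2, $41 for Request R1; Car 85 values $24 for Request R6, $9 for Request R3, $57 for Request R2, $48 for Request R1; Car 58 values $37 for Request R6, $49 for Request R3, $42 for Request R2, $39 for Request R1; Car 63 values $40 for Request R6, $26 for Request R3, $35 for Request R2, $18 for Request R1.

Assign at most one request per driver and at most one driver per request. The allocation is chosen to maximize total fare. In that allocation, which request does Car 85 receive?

Optimal: Car 91→Request R1 ($41), Car 85→Request R2 ($57), Car 58→Request R3 ($49), Car 63→Request R6 ($40) — total 41+57+49+40 = $187.
Column-greedy (each request in turn goes to its best remaining driver) gives $164, worse by 23.
Swapping Car 63↔Car 91 (Car 63→Request R1 $18, Car 91→Request R6 $40) loses 23.
No other one-to-one assignment exceeds $187.

Car 85 receives Request R2.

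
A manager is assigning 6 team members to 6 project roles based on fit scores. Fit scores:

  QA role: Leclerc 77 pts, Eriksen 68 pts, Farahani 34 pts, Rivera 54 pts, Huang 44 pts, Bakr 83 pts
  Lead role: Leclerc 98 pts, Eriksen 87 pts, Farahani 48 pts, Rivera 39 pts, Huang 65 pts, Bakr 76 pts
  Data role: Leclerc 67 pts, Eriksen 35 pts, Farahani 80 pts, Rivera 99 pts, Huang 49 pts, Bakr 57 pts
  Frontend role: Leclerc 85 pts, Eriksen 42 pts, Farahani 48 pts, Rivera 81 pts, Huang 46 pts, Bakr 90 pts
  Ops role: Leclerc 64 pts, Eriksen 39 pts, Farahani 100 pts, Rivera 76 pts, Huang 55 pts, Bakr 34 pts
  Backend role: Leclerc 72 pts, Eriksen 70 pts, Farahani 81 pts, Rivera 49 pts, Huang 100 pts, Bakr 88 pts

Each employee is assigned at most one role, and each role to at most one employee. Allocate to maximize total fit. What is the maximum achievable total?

Max total: 555 pts

This is a one-to-one assignment (maximum-weight bipartite matching).
Optimal: Leclerc→Lead role (98 pts), Eriksen→QA role (68 pts), Farahani→Ops role (100 pts), Rivera→Data role (99 pts), Huang→Backend role (100 pts), Bakr→Frontend role (90 pts) — total 98+68+100+99+100+90 = 555 pts.
Swapping Huang↔Eriksen (Huang→QA role 44 pts, Eriksen→Backend role 70 pts) loses 54.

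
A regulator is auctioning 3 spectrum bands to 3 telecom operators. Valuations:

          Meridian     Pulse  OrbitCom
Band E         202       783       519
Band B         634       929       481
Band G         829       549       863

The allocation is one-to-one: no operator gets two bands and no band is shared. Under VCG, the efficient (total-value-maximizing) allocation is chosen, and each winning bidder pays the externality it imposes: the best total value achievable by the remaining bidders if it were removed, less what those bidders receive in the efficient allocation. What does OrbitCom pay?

OrbitCom pays $341M.

Efficient allocation: Meridian→Band B ($634M), Pulse→Band E ($783M), OrbitCom→Band G ($863M); total welfare W = $2280M.
OrbitCom receives Band G at value $863M, so the others get W − 863 = $1417M.
Without OrbitCom: best allocation of the remaining 2 bidders over all 3 bands is Meridian→Band G ($829M), Pulse→Band B ($929M), total $1758M.
VCG payment = (others' best without OrbitCom) − (others' welfare with OrbitCom) = 1758 − 1417 = $341M.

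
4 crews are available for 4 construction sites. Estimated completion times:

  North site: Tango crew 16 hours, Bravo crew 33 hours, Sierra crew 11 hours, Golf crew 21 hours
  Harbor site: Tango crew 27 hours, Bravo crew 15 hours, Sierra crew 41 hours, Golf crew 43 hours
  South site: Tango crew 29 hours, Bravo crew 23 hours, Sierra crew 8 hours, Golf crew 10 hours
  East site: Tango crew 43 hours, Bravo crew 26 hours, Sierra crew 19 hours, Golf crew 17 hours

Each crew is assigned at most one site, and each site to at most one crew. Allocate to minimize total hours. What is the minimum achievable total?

Treat this as an assignment problem: match each crew to one site.
Optimal: Tango crew→North site (16 hours), Bravo crew→Harbor site (15 hours), Sierra crew→South site (8 hours), Golf crew→East site (17 hours) — total 16+15+8+17 = 56 hours.
Column-greedy (each site in turn goes to its cheapest remaining crew) gives 79 hours, worse by 23.
No other one-to-one assignment undercuts 56 hours.

Min total: 56 hours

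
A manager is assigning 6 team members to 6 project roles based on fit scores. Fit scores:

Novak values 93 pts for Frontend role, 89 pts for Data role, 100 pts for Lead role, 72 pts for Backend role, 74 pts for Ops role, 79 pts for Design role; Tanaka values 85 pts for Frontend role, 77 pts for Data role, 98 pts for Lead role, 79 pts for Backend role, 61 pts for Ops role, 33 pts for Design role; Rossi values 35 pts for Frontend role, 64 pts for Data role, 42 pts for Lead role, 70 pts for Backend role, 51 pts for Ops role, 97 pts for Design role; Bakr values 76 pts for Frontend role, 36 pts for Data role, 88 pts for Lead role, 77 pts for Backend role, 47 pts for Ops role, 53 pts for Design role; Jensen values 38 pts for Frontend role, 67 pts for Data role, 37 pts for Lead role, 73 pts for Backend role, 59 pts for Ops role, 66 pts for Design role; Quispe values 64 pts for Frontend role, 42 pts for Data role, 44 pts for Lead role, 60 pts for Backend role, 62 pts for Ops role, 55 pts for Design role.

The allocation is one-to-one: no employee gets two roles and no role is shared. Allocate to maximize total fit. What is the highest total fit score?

Maximum total: 495 pts

Optimal: Novak→Data role (89 pts), Tanaka→Lead role (98 pts), Rossi→Design role (97 pts), Bakr→Frontend role (76 pts), Jensen→Backend role (73 pts), Quispe→Ops role (62 pts) — total 89+98+97+76+73+62 = 495 pts.
Row-greedy (each employee in turn takes its best remaining role) gives 488 pts, worse by 7.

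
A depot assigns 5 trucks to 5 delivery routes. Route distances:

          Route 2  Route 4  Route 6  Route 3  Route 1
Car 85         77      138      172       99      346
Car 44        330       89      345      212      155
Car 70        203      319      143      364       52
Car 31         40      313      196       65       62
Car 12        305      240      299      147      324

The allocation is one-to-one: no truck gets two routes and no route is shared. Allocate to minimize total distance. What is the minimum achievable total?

Optimal: Car 85→Route 6 (172 km), Car 44→Route 4 (89 km), Car 70→Route 1 (52 km), Car 31→Route 2 (40 km), Car 12→Route 3 (147 km) — total 172+89+52+40+147 = 500 km.
Column-greedy (each route in turn goes to its cheapest remaining truck) gives 695 km, worse by 195.
Next-best assignment: Car 85→Route 2, Car 44→Route 4, Car 70→Route 6, Car 31→Route 1, Car 12→Route 3 = 518 km.

Min total: 500 km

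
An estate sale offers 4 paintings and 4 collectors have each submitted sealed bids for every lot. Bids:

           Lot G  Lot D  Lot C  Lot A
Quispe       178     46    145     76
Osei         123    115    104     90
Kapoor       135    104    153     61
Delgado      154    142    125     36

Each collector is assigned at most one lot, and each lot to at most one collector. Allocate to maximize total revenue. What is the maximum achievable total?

Max total: $563

Optimal: Quispe→Lot G ($178), Osei→Lot A ($90), Kapoor→Lot C ($153), Delgado→Lot D ($142) — total 178+90+153+142 = $563.
Row-greedy (each collector in turn takes its best remaining lot) gives $482, worse by 81.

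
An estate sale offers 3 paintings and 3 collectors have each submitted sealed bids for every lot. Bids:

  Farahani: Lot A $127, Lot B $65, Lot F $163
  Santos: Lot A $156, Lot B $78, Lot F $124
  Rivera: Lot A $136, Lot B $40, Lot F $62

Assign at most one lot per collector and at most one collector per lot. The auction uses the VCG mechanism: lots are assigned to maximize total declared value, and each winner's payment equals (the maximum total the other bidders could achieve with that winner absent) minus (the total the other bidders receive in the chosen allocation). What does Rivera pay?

Efficient allocation: Farahani→Lot F ($163), Santos→Lot B ($78), Rivera→Lot A ($136); total welfare W = $377.
Rivera receives Lot A at value $136, so the others get W − 136 = $241.
Without Rivera: best allocation of the remaining 2 bidders over all 3 lots is Farahani→Lot F ($163), Santos→Lot A ($156), total $319.
VCG payment = (others' best without Rivera) − (others' welfare with Rivera) = 319 − 241 = $78.

Rivera pays $78.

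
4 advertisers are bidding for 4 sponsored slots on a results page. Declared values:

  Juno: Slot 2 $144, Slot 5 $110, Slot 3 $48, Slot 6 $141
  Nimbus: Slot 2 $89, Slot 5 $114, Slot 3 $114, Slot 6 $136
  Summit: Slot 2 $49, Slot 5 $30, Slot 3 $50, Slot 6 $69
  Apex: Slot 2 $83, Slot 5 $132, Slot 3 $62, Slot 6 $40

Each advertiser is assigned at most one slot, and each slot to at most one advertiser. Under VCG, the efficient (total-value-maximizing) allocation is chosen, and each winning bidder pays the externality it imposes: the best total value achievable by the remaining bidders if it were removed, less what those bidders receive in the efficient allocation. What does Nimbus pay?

Efficient allocation: Juno→Slot 2 ($144), Nimbus→Slot 6 ($136), Summit→Slot 3 ($50), Apex→Slot 5 ($132); total welfare W = $462.
Nimbus receives Slot 6 at value $136, so the others get W − 136 = $326.
Without Nimbus: best allocation of the remaining 3 bidders over all 4 slots is Juno→Slot 2 ($144), Summit→Slot 6 ($69), Apex→Slot 5 ($132), total $345.
VCG payment = (others' best without Nimbus) − (others' welfare with Nimbus) = 345 − 326 = $19.

Nimbus pays $19.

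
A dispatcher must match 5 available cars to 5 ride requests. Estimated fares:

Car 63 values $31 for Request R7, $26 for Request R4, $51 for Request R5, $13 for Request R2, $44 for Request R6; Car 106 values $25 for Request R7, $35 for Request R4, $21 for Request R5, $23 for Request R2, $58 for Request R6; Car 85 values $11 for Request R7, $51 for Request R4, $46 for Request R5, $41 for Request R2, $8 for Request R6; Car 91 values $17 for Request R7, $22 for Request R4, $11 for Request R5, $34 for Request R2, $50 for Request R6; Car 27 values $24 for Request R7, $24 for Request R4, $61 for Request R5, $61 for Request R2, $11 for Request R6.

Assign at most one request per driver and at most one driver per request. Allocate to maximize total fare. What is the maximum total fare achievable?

Optimal: Car 63→Request R5 ($51), Car 106→Request R7 ($25), Car 85→Request R4 ($51), Car 91→Request R6 ($50), Car 27→Request R2 ($61) — total 51+25+51+50+61 = $238.
Row-greedy (each driver in turn takes its best remaining request) gives $218, worse by 20.
Swapping Car 106↔Car 63 (Car 106→Request R5 $21, Car 63→Request R7 $31) loses 24.
Checked against all permutations: $238 is optimal.

Max total: $238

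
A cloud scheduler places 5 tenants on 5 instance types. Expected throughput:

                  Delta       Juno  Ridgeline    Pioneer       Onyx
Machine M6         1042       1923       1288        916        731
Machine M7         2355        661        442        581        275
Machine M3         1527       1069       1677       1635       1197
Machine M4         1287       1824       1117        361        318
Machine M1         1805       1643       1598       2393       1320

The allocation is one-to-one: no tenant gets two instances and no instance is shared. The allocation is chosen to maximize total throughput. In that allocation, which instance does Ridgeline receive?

Ridgeline receives Machine M6.

Optimal: Delta→Machine M7 (2355 ops/s), Juno→Machine M4 (1824 ops/s), Ridgeline→Machine M6 (1288 ops/s), Pioneer→Machine M1 (2393 ops/s), Onyx→Machine M3 (1197 ops/s) — total 2355+1824+1288+2393+1197 = 9057 ops/s.
Max-entry greedy (repeatedly take the single best remaining cell) gives 8666 ops/s, worse by 391.
Next-best assignment: Delta→Machine M7, Juno→Machine M6, Ridgeline→Machine M4, Pioneer→Machine M1, Onyx→Machine M3 = 8985 ops/s.
Checked against all permutations: 9057 ops/s is optimal.
Ridgeline's own top instance is Machine M3 (1677 ops/s), but forcing Ridgeline→Machine M3 and reassigning the rest optimally gives only 8980 ops/s — worse by 77.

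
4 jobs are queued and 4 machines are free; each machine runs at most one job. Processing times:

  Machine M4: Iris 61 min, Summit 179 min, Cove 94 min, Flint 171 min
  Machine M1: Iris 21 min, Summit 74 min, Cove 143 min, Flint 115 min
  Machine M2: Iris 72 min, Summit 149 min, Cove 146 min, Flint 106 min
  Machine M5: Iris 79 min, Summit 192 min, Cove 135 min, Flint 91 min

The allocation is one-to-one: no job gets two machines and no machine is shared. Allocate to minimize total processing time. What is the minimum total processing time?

This is a one-to-one assignment (minimum-cost bipartite matching).
Optimal: Iris→Machine M2 (72 min), Summit→Machine M1 (74 min), Cove→Machine M4 (94 min), Flint→Machine M5 (91 min) — total 72+74+94+91 = 331 min.
Swapping Flint↔Summit (Flint→Machine M1 115 min, Summit→Machine M5 192 min) adds 142.
Checked against all permutations: 331 min is optimal.

Min total: 331 min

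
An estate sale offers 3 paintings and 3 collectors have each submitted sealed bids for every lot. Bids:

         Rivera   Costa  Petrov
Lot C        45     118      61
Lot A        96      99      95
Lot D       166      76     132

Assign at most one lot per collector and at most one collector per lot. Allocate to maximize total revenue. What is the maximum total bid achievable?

Treat this as an assignment problem: match each collector to one lot.
Optimal: Rivera→Lot D ($166), Costa→Lot C ($118), Petrov→Lot A ($95) — total 166+118+95 = $379.
Column-greedy (each lot in turn goes to its best remaining collector) gives $346, worse by 33.

Maximum total: $379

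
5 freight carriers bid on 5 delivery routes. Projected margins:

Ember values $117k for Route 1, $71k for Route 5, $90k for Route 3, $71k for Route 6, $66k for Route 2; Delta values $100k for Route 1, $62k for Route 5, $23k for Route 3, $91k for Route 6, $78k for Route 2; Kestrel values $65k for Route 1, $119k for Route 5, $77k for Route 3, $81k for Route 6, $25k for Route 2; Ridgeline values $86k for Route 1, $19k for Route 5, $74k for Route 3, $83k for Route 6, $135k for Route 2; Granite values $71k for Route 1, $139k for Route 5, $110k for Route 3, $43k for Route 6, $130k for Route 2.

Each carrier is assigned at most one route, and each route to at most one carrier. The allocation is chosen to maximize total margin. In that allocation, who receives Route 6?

Delta receives Route 6.

Optimal: Ember→Route 1 ($117k), Delta→Route 6 ($91k), Kestrel→Route 5 ($119k), Ridgeline→Route 2 ($135k), Granite→Route 3 ($110k) — total 117+91+119+135+110 = $572k.
Checked against all permutations: $572k is optimal.
Delta's own top route is Route 1 ($100k), but forcing Delta→Route 1 and reassigning the rest optimally gives only $545k — worse by 27.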